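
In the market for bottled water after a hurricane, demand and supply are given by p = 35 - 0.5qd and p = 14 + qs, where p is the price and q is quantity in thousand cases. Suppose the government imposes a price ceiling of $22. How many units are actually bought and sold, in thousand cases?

Rearranging demand gives qd = 70 - 2p; rearranging supply gives qs = p - 14. Equilibrium: 70 - 2p = p - 14, so 84 = 3p and p* = 28, q* = 14.
Because the ceiling (22) lies below the market-clearing price, it is binding.
At p = 22: qd = 70 - 2·22 = 26 and qs = 22 - 14 = 8.
The quantity actually transacted is the short side, supply: 8.

8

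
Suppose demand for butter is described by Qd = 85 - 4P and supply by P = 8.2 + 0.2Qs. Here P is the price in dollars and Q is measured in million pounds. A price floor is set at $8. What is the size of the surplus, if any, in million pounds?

0

Rearranging supply gives Qs = 5P - 41. Without the control the market clears where 85 - 4P = 5P - 41, i.e. P* = 14 and Q* = 29.
Since 8 is below P* = 14, the floor does not bind and the free-market outcome prevails.
Since the control does not bind, there is no surplus.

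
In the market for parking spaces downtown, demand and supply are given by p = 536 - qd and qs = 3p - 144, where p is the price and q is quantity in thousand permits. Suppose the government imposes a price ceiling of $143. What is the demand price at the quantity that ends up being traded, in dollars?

Rearranging demand gives qd = 536 - p. In a free market, 536 - p = 3p - 144 gives the equilibrium p* = 170, q* = 366.
Because the ceiling (143) lies below the market-clearing price, it is binding.
At p = 143: qd = 536 - 143 = 393 and qs = 3·143 - 144 = 285.
Only 285 units reach the market. On the demand curve, the marginal buyer's willingness to pay at q = 285 is (536 - 285) = 251.

251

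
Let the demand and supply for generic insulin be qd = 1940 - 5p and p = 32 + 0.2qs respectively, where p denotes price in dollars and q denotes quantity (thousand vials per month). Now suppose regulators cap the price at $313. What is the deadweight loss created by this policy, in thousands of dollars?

Rearranging supply gives qs = 5p - 160. Without the control the market clears where 1940 - 5p = 5p - 160, i.e. p* = 210 and q* = 890.
Since 313 is above p* = 210, the ceiling does not bind and the free-market outcome prevails.
Since the control does not bind, no trades are prevented and deadweight loss is zero.

0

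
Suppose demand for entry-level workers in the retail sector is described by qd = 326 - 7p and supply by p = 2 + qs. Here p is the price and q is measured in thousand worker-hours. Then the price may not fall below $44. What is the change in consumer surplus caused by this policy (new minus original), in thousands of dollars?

Rearranging supply gives qs = p - 2. In a free market, 326 - 7p = p - 2 gives the equilibrium p* = 41, q* = 39.
Because the floor (44) lies above the market-clearing price, it is binding.
At p = 44: qd = 326 - 7·44 = 18 and qs = 44 - 2 = 42.
Consumer surplus without the control is ½ · (326/7 - 41) · 39 = 1521/14.
With the floor, consumers buy 18 units at 44, so CS = ½ · (326/7 - 44) · 18 = 162/7.
Change in consumer surplus = 162/7 - 1521/14 = -85.5.

-85.5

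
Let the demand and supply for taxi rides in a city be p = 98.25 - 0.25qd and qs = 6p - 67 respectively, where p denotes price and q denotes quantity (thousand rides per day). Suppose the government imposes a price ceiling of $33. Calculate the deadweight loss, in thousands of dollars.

1267.5

Rearranging demand gives qd = 393 - 4p. Setting quantity demanded equal to quantity supplied, 393 - 4p = 6p - 67, gives p* = 46 and q* = 209.
Because the ceiling (33) lies below the market-clearing price, it is binding.
At p = 33: qd = 393 - 4·33 = 261 and qs = 6·33 - 67 = 131.
Quantity traded falls to 131. At q = 131 the demand price is (393 - 131)/4 = 65.5 and the supply price is (67 + 131)/6 = 33.
Deadweight loss = ½ · (65.5 - 33) · (209 - 131) = ½ · 32.5 · 78 = 1267.5.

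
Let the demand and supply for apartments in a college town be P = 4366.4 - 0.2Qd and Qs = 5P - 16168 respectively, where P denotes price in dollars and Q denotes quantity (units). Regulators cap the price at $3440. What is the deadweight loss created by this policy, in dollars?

648000

Rearranging demand gives Qd = 21832 - 5P. Setting quantity demanded equal to quantity supplied, 21832 - 5P = 5P - 16168, gives P* = 3800 and Q* = 2832.
Since 3440 < 3800, the ceiling is binding.
At P = 3440: Qd = 21832 - 5·3440 = 4632 and Qs = 5·3440 - 16168 = 1032.
Quantity traded falls to 1032. At Q = 1032 the demand price is (21832 - 1032)/5 = 4160 and the supply price is (16168 + 1032)/5 = 3440.
Deadweight loss = ½ · (4160 - 3440) · (2832 - 1032) = ½ · 720 · 1800 = 648000.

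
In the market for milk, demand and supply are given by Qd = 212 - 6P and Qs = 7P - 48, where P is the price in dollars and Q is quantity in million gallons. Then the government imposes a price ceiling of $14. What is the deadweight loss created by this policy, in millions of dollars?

273

Without the control the market clears where 212 - 6P = 7P - 48, i.e. P* = 20 and Q* = 92.
Because the ceiling (14) lies below the market-clearing price, it is binding.
At P = 14: Qd = 212 - 6·14 = 128 and Qs = 7·14 - 48 = 50.
Quantity traded falls to 50. At Q = 50 the demand price is (212 - 50)/6 = 27 and the supply price is (48 + 50)/7 = 14.
Deadweight loss = ½ · (27 - 14) · (92 - 50) = ½ · 13 · 42 = 273.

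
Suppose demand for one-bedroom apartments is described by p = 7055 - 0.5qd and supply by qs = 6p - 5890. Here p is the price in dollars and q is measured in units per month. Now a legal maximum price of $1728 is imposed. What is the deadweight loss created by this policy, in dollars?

Rearranging demand gives qd = 14110 - 2p. In a free market, 14110 - 2p = 6p - 5890 gives the equilibrium p* = 2500, q* = 9110.
The ceiling of 1728 is below the equilibrium price 2500, so it binds.
At p = 1728: qd = 14110 - 2·1728 = 10654 and qs = 6·1728 - 5890 = 4478.
Quantity traded falls to 4478. At q = 4478 the demand price is (14110 - 4478)/2 = 4816 and the supply price is (5890 + 4478)/6 = 1728.
Deadweight loss = ½ · (4816 - 1728) · (9110 - 4478) = ½ · 3088 · 4632 = 7151808.

7151808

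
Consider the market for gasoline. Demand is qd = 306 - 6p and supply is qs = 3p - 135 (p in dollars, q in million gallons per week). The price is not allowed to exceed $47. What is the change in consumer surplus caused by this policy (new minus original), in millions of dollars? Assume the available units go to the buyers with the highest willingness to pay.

Setting quantity demanded equal to quantity supplied, 306 - 6p = 3p - 135, gives p* = 49 and q* = 12.
Since 47 < 49, the ceiling is binding.
At p = 47: qd = 306 - 6·47 = 24 and qs = 3·47 - 135 = 6.
Consumer surplus without the control is ½ · (51 - 49) · 12 = 12.
With the ceiling, 6 units are sold at 47 (assume they go to the highest-value buyers). The demand price at q = 6 is 50, so CS = ½ · [(51 - 47) + (50 - 47)] · 6 = 21.
Change in consumer surplus = 21 - 12 = 9.

9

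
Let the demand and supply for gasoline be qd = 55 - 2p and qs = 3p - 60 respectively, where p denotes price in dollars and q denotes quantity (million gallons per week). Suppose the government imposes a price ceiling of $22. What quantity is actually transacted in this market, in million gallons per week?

Without the control the market clears where 55 - 2p = 3p - 60, i.e. p* = 23 and q* = 9.
Since 22 < 23, the ceiling is binding.
At p = 22: qd = 55 - 2·22 = 11 and qs = 3·22 - 60 = 6.
The quantity actually transacted is the short side, supply: 6.

6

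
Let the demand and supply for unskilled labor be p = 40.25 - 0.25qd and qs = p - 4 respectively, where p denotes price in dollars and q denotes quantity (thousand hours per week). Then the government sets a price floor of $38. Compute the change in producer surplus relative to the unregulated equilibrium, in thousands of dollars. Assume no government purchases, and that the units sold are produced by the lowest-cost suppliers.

-155

Rearranging demand gives qd = 161 - 4p. Equilibrium: 161 - 4p = p - 4, so 165 = 5p and p* = 33, q* = 29.
The floor of 38 is above the equilibrium price 33, so it binds.
At p = 38: qd = 161 - 4·38 = 9 and qs = 38 - 4 = 34.
Producer surplus without the control is ½ · (33 - 4) · 29 = 420.5.
With the floor, 9 units are sold at 38. The supply price at q = 9 is 13, so PS = ½ · [(38 - 4) + (38 - 13)] · 9 = 265.5.
Change in producer surplus = 265.5 - 420.5 = -155.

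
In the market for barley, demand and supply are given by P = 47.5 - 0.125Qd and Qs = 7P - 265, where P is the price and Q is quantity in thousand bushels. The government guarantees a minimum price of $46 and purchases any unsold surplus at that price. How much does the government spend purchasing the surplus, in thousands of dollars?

Rearranging demand gives Qd = 380 - 8P. In a free market, 380 - 8P = 7P - 265 gives the equilibrium P* = 43, Q* = 36.
Because the floor (46) lies above the market-clearing price, it is binding.
At P = 46: Qd = 380 - 8·46 = 12 and Qs = 7·46 - 265 = 57.
Surplus = Qs - Qd = 45.
Government expenditure = surplus × support price = 45 × 46 = 2070.

2070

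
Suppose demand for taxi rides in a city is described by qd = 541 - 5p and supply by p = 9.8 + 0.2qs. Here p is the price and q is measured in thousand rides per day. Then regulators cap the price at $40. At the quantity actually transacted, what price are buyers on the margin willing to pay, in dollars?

Rearranging supply gives qs = 5p - 49. Equilibrium: 541 - 5p = 5p - 49, so 590 = 10p and p* = 59, q* = 246.
Because the ceiling (40) lies below the market-clearing price, it is binding.
At p = 40: qd = 541 - 5·40 = 341 and qs = 5·40 - 49 = 151.
Only 151 units reach the market. On the demand curve, the marginal buyer's willingness to pay at q = 151 is (541 - 151)/5 = 78.

78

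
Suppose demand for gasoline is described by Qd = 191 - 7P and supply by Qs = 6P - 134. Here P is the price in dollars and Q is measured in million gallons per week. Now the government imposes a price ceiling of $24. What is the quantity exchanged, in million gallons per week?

10

In a free market, 191 - 7P = 6P - 134 gives the equilibrium P* = 25, Q* = 16.
Because the ceiling (24) lies below the market-clearing price, it is binding.
At P = 24: Qd = 191 - 7·24 = 23 and Qs = 6·24 - 134 = 10.
The quantity actually transacted is the short side, supply: 10.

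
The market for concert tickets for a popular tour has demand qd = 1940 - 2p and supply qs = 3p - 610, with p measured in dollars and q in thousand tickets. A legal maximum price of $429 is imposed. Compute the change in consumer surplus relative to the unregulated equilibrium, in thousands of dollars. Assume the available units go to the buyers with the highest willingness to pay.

40074.75

In a free market, 1940 - 2p = 3p - 610 gives the equilibrium p* = 510, q* = 920.
Since 429 < 510, the ceiling is binding.
At p = 429: qd = 1940 - 2·429 = 1082 and qs = 3·429 - 610 = 677.
Consumer surplus without the control is ½ · (970 - 510) · 920 = 211600.
With the ceiling, 677 units are sold at 429 (assume they go to the highest-value buyers). The demand price at q = 677 is 631.5, so CS = ½ · [(970 - 429) + (631.5 - 429)] · 677 = 251674.75.
Change in consumer surplus = 251674.75 - 211600 = 40074.75.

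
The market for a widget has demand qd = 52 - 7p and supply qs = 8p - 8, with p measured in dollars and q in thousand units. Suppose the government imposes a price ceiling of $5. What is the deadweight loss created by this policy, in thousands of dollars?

Without the control the market clears where 52 - 7p = 8p - 8, i.e. p* = 4 and q* = 24.
Since 5 is above p* = 4, the ceiling does not bind and the free-market outcome prevails.
Since the control does not bind, no trades are prevented and deadweight loss is zero.

0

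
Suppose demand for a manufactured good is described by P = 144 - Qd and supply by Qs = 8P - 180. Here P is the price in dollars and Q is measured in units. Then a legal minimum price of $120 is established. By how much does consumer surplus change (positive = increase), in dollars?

Rearranging demand gives Qd = 144 - P. In a free market, 144 - P = 8P - 180 gives the equilibrium P* = 36, Q* = 108.
Because the floor (120) lies above the market-clearing price, it is binding.
At P = 120: Qd = 144 - 120 = 24 and Qs = 8·120 - 180 = 780.
Consumer surplus without the control is ½ · (144 - 36) · 108 = 5832.
With the floor, consumers buy 24 units at 120, so CS = ½ · (144 - 120) · 24 = 288.
Change in consumer surplus = 288 - 5832 = -5544.

-5544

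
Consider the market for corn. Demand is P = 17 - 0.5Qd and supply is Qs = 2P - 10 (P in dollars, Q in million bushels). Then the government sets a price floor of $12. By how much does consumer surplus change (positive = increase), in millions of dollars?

Rearranging demand gives Qd = 34 - 2P. Equilibrium: 34 - 2P = 2P - 10, so 44 = 4P and P* = 11, Q* = 12.
The floor of 12 is above the equilibrium price 11, so it binds.
At P = 12: Qd = 34 - 2·12 = 10 and Qs = 2·12 - 10 = 14.
Consumer surplus without the control is ½ · (17 - 11) · 12 = 36.
With the floor, consumers buy 10 units at 12, so CS = ½ · (17 - 12) · 10 = 25.
Change in consumer surplus = 25 - 36 = -11.

-11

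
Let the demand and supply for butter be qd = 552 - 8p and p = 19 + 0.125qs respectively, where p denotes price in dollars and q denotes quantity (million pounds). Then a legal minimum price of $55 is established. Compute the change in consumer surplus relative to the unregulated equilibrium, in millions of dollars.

-1716

Rearranging supply gives qs = 8p - 152. Equilibrium: 552 - 8p = 8p - 152, so 704 = 16p and p* = 44, q* = 200.
Since 55 > 44, the floor is binding.
At p = 55: qd = 552 - 8·55 = 112 and qs = 8·55 - 152 = 288.
Consumer surplus without the control is ½ · (69 - 44) · 200 = 2500.
With the floor, consumers buy 112 units at 55, so CS = ½ · (69 - 55) · 112 = 784.
Change in consumer surplus = 784 - 2500 = -1716.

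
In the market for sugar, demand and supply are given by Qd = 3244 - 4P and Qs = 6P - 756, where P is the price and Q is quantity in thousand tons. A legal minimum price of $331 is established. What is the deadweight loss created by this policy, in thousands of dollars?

0

Equilibrium: 3244 - 4P = 6P - 756, so 4000 = 10P and P* = 400, Q* = 1644.
The floor of 331 is below the equilibrium price 400, so it is not binding; the market clears at P* = 400, Q* = 1644.
Since the control does not bind, no trades are prevented and deadweight loss is zero.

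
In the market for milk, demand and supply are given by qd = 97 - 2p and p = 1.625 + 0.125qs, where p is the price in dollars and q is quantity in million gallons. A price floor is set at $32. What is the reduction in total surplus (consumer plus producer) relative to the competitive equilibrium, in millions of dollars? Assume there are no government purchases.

551.25

Rearranging supply gives qs = 8p - 13. In a free market, 97 - 2p = 8p - 13 gives the equilibrium p* = 11, q* = 75.
The floor of 32 is above the equilibrium price 11, so it binds.
At p = 32: qd = 97 - 2·32 = 33 and qs = 8·32 - 13 = 243.
Quantity traded falls to 33. At q = 33 the demand price is (97 - 33)/2 = 32 and the supply price is (13 + 33)/8 = 5.75.
Deadweight loss = ½ · (32 - 5.75) · (75 - 33) = ½ · 26.25 · 42 = 551.25.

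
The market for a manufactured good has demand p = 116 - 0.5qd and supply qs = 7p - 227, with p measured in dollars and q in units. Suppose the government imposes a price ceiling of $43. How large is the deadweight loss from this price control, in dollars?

1008

Rearranging demand gives qd = 232 - 2p. Without the control the market clears where 232 - 2p = 7p - 227, i.e. p* = 51 and q* = 130.
The ceiling of 43 is below the equilibrium price 51, so it binds.
At p = 43: qd = 232 - 2·43 = 146 and qs = 7·43 - 227 = 74.
Quantity traded falls to 74. At q = 74 the demand price is (232 - 74)/2 = 79 and the supply price is (227 + 74)/7 = 43.
Deadweight loss = ½ · (79 - 43) · (130 - 74) = ½ · 36 · 56 = 1008.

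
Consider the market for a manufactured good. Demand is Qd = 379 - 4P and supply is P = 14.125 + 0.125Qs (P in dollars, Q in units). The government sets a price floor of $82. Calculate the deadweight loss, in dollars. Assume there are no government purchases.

Rearranging supply gives Qs = 8P - 113. Equilibrium: 379 - 4P = 8P - 113, so 492 = 12P and P* = 41, Q* = 215.
Because the floor (82) lies above the market-clearing price, it is binding.
At P = 82: Qd = 379 - 4·82 = 51 and Qs = 8·82 - 113 = 543.
Quantity traded falls to 51. At Q = 51 the demand price is (379 - 51)/4 = 82 and the supply price is (113 + 51)/8 = 20.5.
Deadweight loss = ½ · (82 - 20.5) · (215 - 51) = ½ · 61.5 · 164 = 5043.

5043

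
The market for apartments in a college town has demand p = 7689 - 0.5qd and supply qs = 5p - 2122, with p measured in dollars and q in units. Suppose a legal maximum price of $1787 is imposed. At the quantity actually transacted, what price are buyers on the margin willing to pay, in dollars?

Rearranging demand gives qd = 15378 - 2p. Setting quantity demanded equal to quantity supplied, 15378 - 2p = 5p - 2122, gives p* = 2500 and q* = 10378.
Because the ceiling (1787) lies below the market-clearing price, it is binding.
At p = 1787: qd = 15378 - 2·1787 = 11804 and qs = 5·1787 - 2122 = 6813.
Only 6813 units reach the market. On the demand curve, the marginal buyer's willingness to pay at q = 6813 is (15378 - 6813)/2 = 4282.5.

4282.5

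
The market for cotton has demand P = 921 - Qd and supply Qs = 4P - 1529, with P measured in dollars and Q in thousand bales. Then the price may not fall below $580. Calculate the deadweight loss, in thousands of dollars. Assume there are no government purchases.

5062.5

Rearranging demand gives Qd = 921 - P. Equilibrium: 921 - P = 4P - 1529, so 2450 = 5P and P* = 490, Q* = 431.
The floor of 580 is above the equilibrium price 490, so it binds.
At P = 580: Qd = 921 - 580 = 341 and Qs = 4·580 - 1529 = 791.
Quantity traded falls to 341. At Q = 341 the demand price is 921 - 341 = 580 and the supply price is (1529 + 341)/4 = 467.5.
Deadweight loss = ½ · (580 - 467.5) · (431 - 341) = ½ · 112.5 · 90 = 5062.5.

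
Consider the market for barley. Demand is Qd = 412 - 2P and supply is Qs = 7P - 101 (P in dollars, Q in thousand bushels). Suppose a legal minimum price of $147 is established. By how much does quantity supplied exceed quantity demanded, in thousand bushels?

810

In a free market, 412 - 2P = 7P - 101 gives the equilibrium P* = 57, Q* = 298.
The floor of 147 is above the equilibrium price 57, so it binds.
At P = 147: Qd = 412 - 2·147 = 118 and Qs = 7·147 - 101 = 928.
Surplus = Qs - Qd = 928 - 118 = 810.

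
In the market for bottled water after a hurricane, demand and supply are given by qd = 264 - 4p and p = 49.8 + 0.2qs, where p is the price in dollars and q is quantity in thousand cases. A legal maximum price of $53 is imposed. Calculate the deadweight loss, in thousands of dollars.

90

Rearranging supply gives qs = 5p - 249. Equilibrium: 264 - 4p = 5p - 249, so 513 = 9p and p* = 57, q* = 36.
The ceiling of 53 is below the equilibrium price 57, so it binds.
At p = 53: qd = 264 - 4·53 = 52 and qs = 5·53 - 249 = 16.
Quantity traded falls to 16. At q = 16 the demand price is (264 - 16)/4 = 62 and the supply price is (249 + 16)/5 = 53.
Deadweight loss = ½ · (62 - 53) · (36 - 16) = ½ · 9 · 20 = 90.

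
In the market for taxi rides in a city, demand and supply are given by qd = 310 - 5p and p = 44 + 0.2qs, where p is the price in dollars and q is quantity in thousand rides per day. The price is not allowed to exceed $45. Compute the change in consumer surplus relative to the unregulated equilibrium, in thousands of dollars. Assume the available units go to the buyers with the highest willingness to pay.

Rearranging supply gives qs = 5p - 220. In a free market, 310 - 5p = 5p - 220 gives the equilibrium p* = 53, q* = 45.
The ceiling of 45 is below the equilibrium price 53, so it binds.
At p = 45: qd = 310 - 5·45 = 85 and qs = 5·45 - 220 = 5.
Consumer surplus without the control is ½ · (62 - 53) · 45 = 202.5.
With the ceiling, 5 units are sold at 45 (assume they go to the highest-value buyers). The demand price at q = 5 is 61, so CS = ½ · [(62 - 45) + (61 - 45)] · 5 = 82.5.
Change in consumer surplus = 82.5 - 202.5 = -120.

-120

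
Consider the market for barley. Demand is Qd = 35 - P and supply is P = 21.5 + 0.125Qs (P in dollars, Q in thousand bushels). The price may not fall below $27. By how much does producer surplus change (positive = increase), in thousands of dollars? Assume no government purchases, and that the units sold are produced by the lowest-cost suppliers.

Rearranging supply gives Qs = 8P - 172. Equilibrium: 35 - P = 8P - 172, so 207 = 9P and P* = 23, Q* = 12.
Since 27 > 23, the floor is binding.
At P = 27: Qd = 35 - 27 = 8 and Qs = 8·27 - 172 = 44.
Producer surplus without the control is ½ · (23 - 21.5) · 12 = 9.
With the floor, 8 units are sold at 27. The supply price at Q = 8 is 22.5, so PS = ½ · [(27 - 21.5) + (27 - 22.5)] · 8 = 40.
Change in producer surplus = 40 - 9 = 31.

31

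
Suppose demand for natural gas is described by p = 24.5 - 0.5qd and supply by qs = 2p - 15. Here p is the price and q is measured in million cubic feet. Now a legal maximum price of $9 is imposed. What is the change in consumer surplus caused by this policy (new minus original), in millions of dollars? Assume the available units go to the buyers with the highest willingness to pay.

-28

Rearranging demand gives qd = 49 - 2p. Equilibrium: 49 - 2p = 2p - 15, so 64 = 4p and p* = 16, q* = 17.
Since 9 < 16, the ceiling is binding.
At p = 9: qd = 49 - 2·9 = 31 and qs = 2·9 - 15 = 3.
Consumer surplus without the control is ½ · (24.5 - 16) · 17 = 72.25.
With the ceiling, 3 units are sold at 9 (assume they go to the highest-value buyers). The demand price at q = 3 is 23, so CS = ½ · [(24.5 - 9) + (23 - 9)] · 3 = 44.25.
Change in consumer surplus = 44.25 - 72.25 = -28.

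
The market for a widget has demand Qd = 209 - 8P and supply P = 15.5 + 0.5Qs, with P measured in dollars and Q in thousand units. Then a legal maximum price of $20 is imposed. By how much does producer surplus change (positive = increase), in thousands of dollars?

Rearranging supply gives Qs = 2P - 31. Equilibrium: 209 - 8P = 2P - 31, so 240 = 10P and P* = 24, Q* = 17.
The ceiling of 20 is below the equilibrium price 24, so it binds.
At P = 20: Qd = 209 - 8·20 = 49 and Qs = 2·20 - 31 = 9.
Producer surplus without the control is ½ · (24 - 15.5) · 17 = 72.25.
With the ceiling, producers sell 9 units at 20, so PS = ½ · (20 - 15.5) · 9 = 20.25.
Change in producer surplus = 20.25 - 72.25 = -52.

-52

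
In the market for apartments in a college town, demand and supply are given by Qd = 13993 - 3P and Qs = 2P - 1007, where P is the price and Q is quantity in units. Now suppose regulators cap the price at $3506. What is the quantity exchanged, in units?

Setting quantity demanded equal to quantity supplied, 13993 - 3P = 2P - 1007, gives P* = 3000 and Q* = 4993.
The ceiling of 3506 is above the equilibrium price 3000, so it is not binding; the market clears at P* = 3000, Q* = 4993.

4993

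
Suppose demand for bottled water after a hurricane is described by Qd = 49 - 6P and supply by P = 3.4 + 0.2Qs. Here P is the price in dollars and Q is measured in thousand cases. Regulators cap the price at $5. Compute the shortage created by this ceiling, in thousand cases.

11

Rearranging supply gives Qs = 5P - 17. In a free market, 49 - 6P = 5P - 17 gives the equilibrium P* = 6, Q* = 13.
Since 5 < 6, the ceiling is binding.
At P = 5: Qd = 49 - 6·5 = 19 and Qs = 5·5 - 17 = 8.
Shortage = Qd - Qs = 19 - 8 = 11.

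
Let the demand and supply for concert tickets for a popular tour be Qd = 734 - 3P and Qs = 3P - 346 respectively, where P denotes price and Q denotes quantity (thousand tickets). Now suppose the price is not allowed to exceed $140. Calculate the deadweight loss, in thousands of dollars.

Setting quantity demanded equal to quantity supplied, 734 - 3P = 3P - 346, gives P* = 180 and Q* = 194.
Since 140 < 180, the ceiling is binding.
At P = 140: Qd = 734 - 3·140 = 314 and Qs = 3·140 - 346 = 74.
Quantity traded falls to 74. At Q = 74 the demand price is (734 - 74)/3 = 220 and the supply price is (346 + 74)/3 = 140.
Deadweight loss = ½ · (220 - 140) · (194 - 74) = ½ · 80 · 120 = 4800.

4800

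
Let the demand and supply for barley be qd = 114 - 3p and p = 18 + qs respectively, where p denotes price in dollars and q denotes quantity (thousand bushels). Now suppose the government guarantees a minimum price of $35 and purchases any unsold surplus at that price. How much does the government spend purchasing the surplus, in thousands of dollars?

280

Rearranging supply gives qs = p - 18. Setting quantity demanded equal to quantity supplied, 114 - 3p = p - 18, gives p* = 33 and q* = 15.
The floor of 35 is above the equilibrium price 33, so it binds.
At p = 35: qd = 114 - 3·35 = 9 and qs = 35 - 18 = 17.
Surplus = qs - qd = 8.
Government expenditure = surplus × support price = 8 × 35 = 280.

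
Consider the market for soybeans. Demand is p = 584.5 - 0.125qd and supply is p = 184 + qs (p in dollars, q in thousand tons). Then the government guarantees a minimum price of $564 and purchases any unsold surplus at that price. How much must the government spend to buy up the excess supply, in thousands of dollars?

121824

Rearranging demand gives qd = 4676 - 8p; rearranging supply gives qs = p - 184. Equilibrium: 4676 - 8p = p - 184, so 4860 = 9p and p* = 540, q* = 356.
Since 564 > 540, the floor is binding.
At p = 564: qd = 4676 - 8·564 = 164 and qs = 564 - 184 = 380.
Surplus = qs - qd = 216.
Government expenditure = surplus × support price = 216 × 564 = 121824.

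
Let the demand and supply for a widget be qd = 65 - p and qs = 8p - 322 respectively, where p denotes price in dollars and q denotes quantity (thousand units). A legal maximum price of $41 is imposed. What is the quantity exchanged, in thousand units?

6

In a free market, 65 - p = 8p - 322 gives the equilibrium p* = 43, q* = 22.
Since 41 < 43, the ceiling is binding.
At p = 41: qd = 65 - 41 = 24 and qs = 8·41 - 322 = 6.
The quantity actually transacted is the short side, supply: 6.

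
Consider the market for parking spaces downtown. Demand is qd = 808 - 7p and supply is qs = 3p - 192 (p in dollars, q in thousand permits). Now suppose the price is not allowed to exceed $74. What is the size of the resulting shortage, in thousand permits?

In a free market, 808 - 7p = 3p - 192 gives the equilibrium p* = 100, q* = 108.
Since 74 < 100, the ceiling is binding.
At p = 74: qd = 808 - 7·74 = 290 and qs = 3·74 - 192 = 30.
Shortage = qd - qs = 290 - 30 = 260.

260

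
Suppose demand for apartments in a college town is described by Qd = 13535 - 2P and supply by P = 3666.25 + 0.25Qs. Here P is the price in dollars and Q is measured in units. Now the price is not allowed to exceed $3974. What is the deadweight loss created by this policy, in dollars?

Rearranging supply gives Qs = 4P - 14665. Without the control the market clears where 13535 - 2P = 4P - 14665, i.e. P* = 4700 and Q* = 4135.
Because the ceiling (3974) lies below the market-clearing price, it is binding.
At P = 3974: Qd = 13535 - 2·3974 = 5587 and Qs = 4·3974 - 14665 = 1231.
Quantity traded falls to 1231. At Q = 1231 the demand price is (13535 - 1231)/2 = 6152 and the supply price is (14665 + 1231)/4 = 3974.
Deadweight loss = ½ · (6152 - 3974) · (4135 - 1231) = ½ · 2178 · 2904 = 3162456.

3162456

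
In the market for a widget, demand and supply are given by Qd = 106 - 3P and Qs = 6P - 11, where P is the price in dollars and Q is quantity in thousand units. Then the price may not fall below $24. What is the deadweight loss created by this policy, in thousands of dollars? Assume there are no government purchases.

Without the control the market clears where 106 - 3P = 6P - 11, i.e. P* = 13 and Q* = 67.
The floor of 24 is above the equilibrium price 13, so it binds.
At P = 24: Qd = 106 - 3·24 = 34 and Qs = 6·24 - 11 = 133.
Quantity traded falls to 34. At Q = 34 the demand price is (106 - 34)/3 = 24 and the supply price is (11 + 34)/6 = 7.5.
Deadweight loss = ½ · (24 - 7.5) · (67 - 34) = ½ · 16.5 · 33 = 272.25.

272.25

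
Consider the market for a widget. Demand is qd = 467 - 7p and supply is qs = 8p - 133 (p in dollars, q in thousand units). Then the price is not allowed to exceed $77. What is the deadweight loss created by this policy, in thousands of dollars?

0

In a free market, 467 - 7p = 8p - 133 gives the equilibrium p* = 40, q* = 187.
Since 77 is above p* = 40, the ceiling does not bind and the free-market outcome prevails.
Since the control does not bind, no trades are prevented and deadweight loss is zero.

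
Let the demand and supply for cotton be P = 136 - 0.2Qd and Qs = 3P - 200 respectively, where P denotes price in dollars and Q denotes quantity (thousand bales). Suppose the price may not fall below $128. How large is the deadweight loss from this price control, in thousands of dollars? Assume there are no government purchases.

2160

Rearranging demand gives Qd = 680 - 5P. In a free market, 680 - 5P = 3P - 200 gives the equilibrium P* = 110, Q* = 130.
Since 128 > 110, the floor is binding.
At P = 128: Qd = 680 - 5·128 = 40 and Qs = 3·128 - 200 = 184.
Quantity traded falls to 40. At Q = 40 the demand price is (680 - 40)/5 = 128 and the supply price is (200 + 40)/3 = 80.
Deadweight loss = ½ · (128 - 80) · (130 - 40) = ½ · 48 · 90 = 2160.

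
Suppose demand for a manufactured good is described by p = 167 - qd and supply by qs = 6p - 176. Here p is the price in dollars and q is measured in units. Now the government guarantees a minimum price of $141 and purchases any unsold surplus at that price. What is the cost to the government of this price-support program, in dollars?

Rearranging demand gives qd = 167 - p. In a free market, 167 - p = 6p - 176 gives the equilibrium p* = 49, q* = 118.
Since 141 > 49, the floor is binding.
At p = 141: qd = 167 - 141 = 26 and qs = 6·141 - 176 = 670.
Surplus = qs - qd = 644.
Government expenditure = surplus × support price = 644 × 141 = 90804.

90804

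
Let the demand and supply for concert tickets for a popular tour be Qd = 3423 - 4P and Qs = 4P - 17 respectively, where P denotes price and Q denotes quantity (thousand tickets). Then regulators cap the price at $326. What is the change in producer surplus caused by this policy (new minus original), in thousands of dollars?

-155480

Equilibrium: 3423 - 4P = 4P - 17, so 3440 = 8P and P* = 430, Q* = 1703.
The ceiling of 326 is below the equilibrium price 430, so it binds.
At P = 326: Qd = 3423 - 4·326 = 2119 and Qs = 4·326 - 17 = 1287.
Producer surplus without the control is ½ · (430 - 4.25) · 1703 = 362526.125.
With the ceiling, producers sell 1287 units at 326, so PS = ½ · (326 - 4.25) · 1287 = 207046.125.
Change in producer surplus = 207046.125 - 362526.125 = -155480.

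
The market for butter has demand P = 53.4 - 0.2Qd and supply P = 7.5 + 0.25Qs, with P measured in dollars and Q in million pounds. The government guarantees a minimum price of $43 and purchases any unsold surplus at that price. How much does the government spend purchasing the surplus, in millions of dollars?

3870

Rearranging demand gives Qd = 267 - 5P; rearranging supply gives Qs = 4P - 30. In a free market, 267 - 5P = 4P - 30 gives the equilibrium P* = 33, Q* = 102.
The floor of 43 is above the equilibrium price 33, so it binds.
At P = 43: Qd = 267 - 5·43 = 52 and Qs = 4·43 - 30 = 142.
Surplus = Qs - Qd = 90.
Government expenditure = surplus × support price = 90 × 43 = 3870.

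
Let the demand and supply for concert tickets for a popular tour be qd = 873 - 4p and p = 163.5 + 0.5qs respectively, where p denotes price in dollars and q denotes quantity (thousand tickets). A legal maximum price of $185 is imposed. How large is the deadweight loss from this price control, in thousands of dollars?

Rearranging supply gives qs = 2p - 327. Without the control the market clears where 873 - 4p = 2p - 327, i.e. p* = 200 and q* = 73.
The ceiling of 185 is below the equilibrium price 200, so it binds.
At p = 185: qd = 873 - 4·185 = 133 and qs = 2·185 - 327 = 43.
Quantity traded falls to 43. At q = 43 the demand price is (873 - 43)/4 = 207.5 and the supply price is (327 + 43)/2 = 185.
Deadweight loss = ½ · (207.5 - 185) · (73 - 43) = ½ · 22.5 · 30 = 337.5.

337.5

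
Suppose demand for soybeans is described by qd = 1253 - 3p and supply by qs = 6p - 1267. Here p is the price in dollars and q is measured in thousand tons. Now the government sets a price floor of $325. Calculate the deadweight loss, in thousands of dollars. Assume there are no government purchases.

4556.25

Equilibrium: 1253 - 3p = 6p - 1267, so 2520 = 9p and p* = 280, q* = 413.
Since 325 > 280, the floor is binding.
At p = 325: qd = 1253 - 3·325 = 278 and qs = 6·325 - 1267 = 683.
Quantity traded falls to 278. At q = 278 the demand price is (1253 - 278)/3 = 325 and the supply price is (1267 + 278)/6 = 257.5.
Deadweight loss = ½ · (325 - 257.5) · (413 - 278) = ½ · 67.5 · 135 = 4556.25.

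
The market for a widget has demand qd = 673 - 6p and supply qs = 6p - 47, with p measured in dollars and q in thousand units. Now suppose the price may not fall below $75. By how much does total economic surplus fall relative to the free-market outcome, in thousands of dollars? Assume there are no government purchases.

Equilibrium: 673 - 6p = 6p - 47, so 720 = 12p and p* = 60, q* = 313.
Since 75 > 60, the floor is binding.
At p = 75: qd = 673 - 6·75 = 223 and qs = 6·75 - 47 = 403.
Quantity traded falls to 223. At q = 223 the demand price is (673 - 223)/6 = 75 and the supply price is (47 + 223)/6 = 45.
Deadweight loss = ½ · (75 - 45) · (313 - 223) = ½ · 30 · 90 = 1350.

1350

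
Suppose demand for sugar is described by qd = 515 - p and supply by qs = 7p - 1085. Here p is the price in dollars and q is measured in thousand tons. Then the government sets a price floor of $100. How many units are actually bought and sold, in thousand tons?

315

Equilibrium: 515 - p = 7p - 1085, so 1600 = 8p and p* = 200, q* = 315.
The floor of 100 is below the equilibrium price 200, so it is not binding; the market clears at p* = 200, q* = 315.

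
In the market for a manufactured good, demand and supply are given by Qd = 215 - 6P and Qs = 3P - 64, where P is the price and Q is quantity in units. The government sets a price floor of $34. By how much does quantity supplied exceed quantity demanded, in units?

Setting quantity demanded equal to quantity supplied, 215 - 6P = 3P - 64, gives P* = 31 and Q* = 29.
The floor of 34 is above the equilibrium price 31, so it binds.
At P = 34: Qd = 215 - 6·34 = 11 and Qs = 3·34 - 64 = 38.
Surplus = Qs - Qd = 38 - 11 = 27.

27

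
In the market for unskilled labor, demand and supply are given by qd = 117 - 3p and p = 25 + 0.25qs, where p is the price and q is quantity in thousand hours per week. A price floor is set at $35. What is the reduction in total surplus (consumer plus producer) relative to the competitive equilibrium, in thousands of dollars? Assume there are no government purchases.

Rearranging supply gives qs = 4p - 100. In a free market, 117 - 3p = 4p - 100 gives the equilibrium p* = 31, q* = 24.
Because the floor (35) lies above the market-clearing price, it is binding.
At p = 35: qd = 117 - 3·35 = 12 and qs = 4·35 - 100 = 40.
Quantity traded falls to 12. At q = 12 the demand price is (117 - 12)/3 = 35 and the supply price is (100 + 12)/4 = 28.
Deadweight loss = ½ · (35 - 28) · (24 - 12) = ½ · 7 · 12 = 42.

42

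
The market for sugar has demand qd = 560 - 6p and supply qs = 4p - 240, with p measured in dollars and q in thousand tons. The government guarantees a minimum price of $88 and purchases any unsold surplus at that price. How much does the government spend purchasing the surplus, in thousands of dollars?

7040

Equilibrium: 560 - 6p = 4p - 240, so 800 = 10p and p* = 80, q* = 80.
Because the floor (88) lies above the market-clearing price, it is binding.
At p = 88: qd = 560 - 6·88 = 32 and qs = 4·88 - 240 = 112.
Surplus = qs - qd = 80.
Government expenditure = surplus × support price = 80 × 88 = 7040.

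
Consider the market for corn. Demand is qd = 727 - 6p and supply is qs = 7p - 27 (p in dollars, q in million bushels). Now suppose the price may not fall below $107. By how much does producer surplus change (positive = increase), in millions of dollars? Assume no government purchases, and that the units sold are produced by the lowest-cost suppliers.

Setting quantity demanded equal to quantity supplied, 727 - 6p = 7p - 27, gives p* = 58 and q* = 379.
Because the floor (107) lies above the market-clearing price, it is binding.
At p = 107: qd = 727 - 6·107 = 85 and qs = 7·107 - 27 = 722.
Producer surplus without the control is ½ · (58 - 27/7) · 379 = 143641/14.
With the floor, 85 units are sold at 107. The supply price at q = 85 is 16, so PS = ½ · [(107 - 27/7) + (107 - 16)] · 85 = 115515/14.
Change in producer surplus = 115515/14 - 143641/14 = -2009.

-2009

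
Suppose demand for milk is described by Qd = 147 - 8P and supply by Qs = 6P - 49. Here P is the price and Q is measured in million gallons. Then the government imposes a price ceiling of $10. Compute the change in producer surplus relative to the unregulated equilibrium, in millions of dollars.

-92

Without the control the market clears where 147 - 8P = 6P - 49, i.e. P* = 14 and Q* = 35.
Since 10 < 14, the ceiling is binding.
At P = 10: Qd = 147 - 8·10 = 67 and Qs = 6·10 - 49 = 11.
Producer surplus without the control is ½ · (14 - 49/6) · 35 = 1225/12.
With the ceiling, producers sell 11 units at 10, so PS = ½ · (10 - 49/6) · 11 = 121/12.
Change in producer surplus = 121/12 - 1225/12 = -92.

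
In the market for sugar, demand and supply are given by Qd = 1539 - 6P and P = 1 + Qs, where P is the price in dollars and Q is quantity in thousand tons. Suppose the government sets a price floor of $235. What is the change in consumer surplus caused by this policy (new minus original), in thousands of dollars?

Rearranging supply gives Qs = P - 1. Equilibrium: 1539 - 6P = P - 1, so 1540 = 7P and P* = 220, Q* = 219.
The floor of 235 is above the equilibrium price 220, so it binds.
At P = 235: Qd = 1539 - 6·235 = 129 and Qs = 235 - 1 = 234.
Consumer surplus without the control is ½ · (256.5 - 220) · 219 = 3996.75.
With the floor, consumers buy 129 units at 235, so CS = ½ · (256.5 - 235) · 129 = 1386.75.
Change in consumer surplus = 1386.75 - 3996.75 = -2610.

-2610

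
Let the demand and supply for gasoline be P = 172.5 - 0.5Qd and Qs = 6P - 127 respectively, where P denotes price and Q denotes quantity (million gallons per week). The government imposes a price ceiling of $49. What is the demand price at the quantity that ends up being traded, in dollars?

89

Rearranging demand gives Qd = 345 - 2P. Setting quantity demanded equal to quantity supplied, 345 - 2P = 6P - 127, gives P* = 59 and Q* = 227.
Since 49 < 59, the ceiling is binding.
At P = 49: Qd = 345 - 2·49 = 247 and Qs = 6·49 - 127 = 167.
Only 167 units reach the market. On the demand curve, the marginal buyer's willingness to pay at Q = 167 is (345 - 167)/2 = 89.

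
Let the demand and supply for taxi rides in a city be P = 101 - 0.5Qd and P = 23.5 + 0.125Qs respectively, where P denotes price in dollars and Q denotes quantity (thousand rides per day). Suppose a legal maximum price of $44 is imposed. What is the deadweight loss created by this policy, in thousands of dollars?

Rearranging demand gives Qd = 202 - 2P; rearranging supply gives Qs = 8P - 188. Without the control the market clears where 202 - 2P = 8P - 188, i.e. P* = 39 and Q* = 124.
The ceiling of 44 is above the equilibrium price 39, so it is not binding; the market clears at P* = 39, Q* = 124.
Since the control does not bind, no trades are prevented and deadweight loss is zero.

0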